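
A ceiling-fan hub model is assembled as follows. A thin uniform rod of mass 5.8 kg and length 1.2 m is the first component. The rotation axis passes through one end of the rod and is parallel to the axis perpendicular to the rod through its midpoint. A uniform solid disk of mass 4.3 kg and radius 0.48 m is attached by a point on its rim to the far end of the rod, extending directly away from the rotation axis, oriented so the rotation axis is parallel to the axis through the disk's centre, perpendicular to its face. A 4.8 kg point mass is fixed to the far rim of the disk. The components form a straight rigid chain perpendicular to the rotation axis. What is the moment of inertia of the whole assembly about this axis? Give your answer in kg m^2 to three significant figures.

37.8

Thin rod: I_cm = (1/12)ML² = (1/12)(5.8)(1.2)² = 0.696 kg m^2; centre at d = 0.6 m, so the parallel axis theorem gives I = 0.696 + (5.8)(0.6)² = 2.784 kg m^2.
Solid disk: I_cm = (1/2)MR² = (1/2)(4.3)(0.48)² = 0.49536 kg m^2; centre at d = 0.6 + 0.6 + 0.48 = 1.68 m, so the parallel axis theorem gives I = 0.49536 + (4.3)(1.68)² = 12.632 kg m^2.
Point mass: I_cm = 0; centre at d = 0.6 + 0.6 + 0.48 + 0.48 = 2.16 m, so the parallel axis theorem gives I = 0 + (4.8)(2.16)² = 22.395 kg m^2.
Total I = 2.784 + 12.632 + 22.395 = 37.811 kg m^2.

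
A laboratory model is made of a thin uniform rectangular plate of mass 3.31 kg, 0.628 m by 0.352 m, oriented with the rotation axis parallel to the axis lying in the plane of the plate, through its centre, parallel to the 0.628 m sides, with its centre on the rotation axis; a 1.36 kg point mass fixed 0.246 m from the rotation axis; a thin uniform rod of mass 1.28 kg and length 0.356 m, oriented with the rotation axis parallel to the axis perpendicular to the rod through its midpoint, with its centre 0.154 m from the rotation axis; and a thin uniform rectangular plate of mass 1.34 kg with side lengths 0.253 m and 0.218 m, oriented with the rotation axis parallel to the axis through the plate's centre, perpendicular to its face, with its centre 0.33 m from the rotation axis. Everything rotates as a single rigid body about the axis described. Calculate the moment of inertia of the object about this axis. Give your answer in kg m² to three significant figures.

0.319

Rectangular plate: I_cm = (1/12)Mb² = (1/12)(3.31)(0.352)² = 0.034177 kg m²; axis through the centre, so I = 0.034177 kg m².
Point mass: I_cm = 0; centre at d = 0.246 m, so the parallel axis theorem gives I = 0 + (1.36)(0.246)² = 0.082302 kg m².
Thin rod: I_cm = (1/12)ML² = (1/12)(1.28)(0.356)² = 0.013519 kg m²; centre at d = 0.154 m, so the parallel axis theorem gives I = 0.013519 + (1.28)(0.154)² = 0.043875 kg m².
Rectangular plate: I_cm = (1/12)M(a²+b²) = (1/12)(1.34)[(0.253)² + (0.218)²] = 0.012455 kg m²; centre at d = 0.33 m, so the parallel axis theorem gives I = 0.012455 + (1.34)(0.33)² = 0.15838 kg m².
Total I = 0.034177 + 0.082302 + 0.043875 + 0.15838 = 0.31873 kg m².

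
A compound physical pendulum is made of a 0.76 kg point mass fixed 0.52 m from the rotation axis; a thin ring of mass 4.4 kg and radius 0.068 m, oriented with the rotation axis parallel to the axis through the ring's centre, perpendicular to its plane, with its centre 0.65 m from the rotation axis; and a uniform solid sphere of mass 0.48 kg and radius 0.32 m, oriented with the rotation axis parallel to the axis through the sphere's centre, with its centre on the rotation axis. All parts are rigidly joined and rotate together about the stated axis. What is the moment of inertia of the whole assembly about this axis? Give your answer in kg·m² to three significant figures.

Point mass: I_cm = 0; centre at d = 0.52 m, so the parallel axis theorem gives I = 0 + (0.76)(0.52)² = 0.2055 kg·m².
Thin ring: I_cm = MR² = (4.4)(0.068)² = 0.020346 kg·m²; centre at d = 0.65 m, so the parallel axis theorem gives I = 0.020346 + (4.4)(0.65)² = 1.8793 kg·m².
Solid sphere: I_cm = (2/5)MR² = (2/5)(0.48)(0.32)² = 0.019661 kg·m²; axis through the centre, so I = 0.019661 kg·m².
Total I = 0.2055 + 1.8793 + 0.019661 = 2.1045 kg·m².

2.10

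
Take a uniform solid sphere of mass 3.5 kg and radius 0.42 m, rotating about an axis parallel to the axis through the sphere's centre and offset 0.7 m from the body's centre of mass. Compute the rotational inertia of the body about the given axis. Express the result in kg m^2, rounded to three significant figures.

1.96

I_cm = (2/5)MR² = (2/5)(3.5)(0.42)² = 0.24696 kg m^2; centre at d = 0.7 m, so I = I_cm + Md² gives I = 0.24696 + (3.5)(0.7)² = 1.962 kg m^2.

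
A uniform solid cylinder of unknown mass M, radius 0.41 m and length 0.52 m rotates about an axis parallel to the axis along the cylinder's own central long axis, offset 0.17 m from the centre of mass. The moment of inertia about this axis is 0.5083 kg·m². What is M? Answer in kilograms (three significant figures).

4.50

I = I_cm + Md² = (1/2)MR² + Md² = M·[0.5·(0.41)² + (0.17)²] = M·0.11295.
So M = 0.5083 / 0.11295 = 4.5002 kg.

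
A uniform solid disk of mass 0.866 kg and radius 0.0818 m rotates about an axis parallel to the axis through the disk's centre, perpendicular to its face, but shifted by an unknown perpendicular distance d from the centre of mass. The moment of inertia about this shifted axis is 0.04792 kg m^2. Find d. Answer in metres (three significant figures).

About the centre-of-mass axis, I_cm = (1/2)MR² = (1/2)(0.866)(0.0818)² = 0.0028973 kg m^2.
Parallel axis theorem: I = I_cm + Md², so Md² = 0.04792 − 0.0028973 = 0.045023 kg m^2.
d = √(0.045023 / 0.866) = 0.22801 m.

0.228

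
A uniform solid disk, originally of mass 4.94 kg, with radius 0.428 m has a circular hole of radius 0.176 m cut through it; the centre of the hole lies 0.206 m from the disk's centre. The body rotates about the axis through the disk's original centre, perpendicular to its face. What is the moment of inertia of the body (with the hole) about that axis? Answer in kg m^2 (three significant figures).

0.404

Unpierced body about its centre: I₀ = (1/2)MR² = (1/2)(4.94)(0.428)² = 0.45246 kg m^2.
The removed disk has mass m = M·(r/R)² = (4.94)(0.176/0.428)² = 0.83534 kg (same uniform areal density).
Its moment of inertia about the rotation axis (parallel-axis theorem): I_hole = (1/2)mr² + md² = (1/2)(0.83534)(0.176)² + (0.83534)(0.206)² = 0.048386 kg m^2.
Treating the hole as negative mass, I = I₀ − I_hole = 0.45246 − 0.048386 = 0.40408 kg m^2.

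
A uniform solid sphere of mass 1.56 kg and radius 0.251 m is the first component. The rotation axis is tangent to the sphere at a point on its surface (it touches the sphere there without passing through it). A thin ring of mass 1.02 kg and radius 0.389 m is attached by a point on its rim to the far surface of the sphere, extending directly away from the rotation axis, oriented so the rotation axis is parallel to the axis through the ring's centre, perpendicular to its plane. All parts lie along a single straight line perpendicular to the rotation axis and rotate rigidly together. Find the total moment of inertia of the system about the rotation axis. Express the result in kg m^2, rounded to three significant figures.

Solid sphere: I_cm = (2/5)MR² = (2/5)(1.56)(0.251)² = 0.039313 kg m^2; centre at d = 0.251 m, so the parallel axis theorem gives I = 0.039313 + (1.56)(0.251)² = 0.13759 kg m^2.
Thin ring: I_cm = MR² = (1.02)(0.389)² = 0.15435 kg m^2; centre at d = 0.251 + 0.251 + 0.389 = 0.891 m, so the parallel axis theorem gives I = 0.15435 + (1.02)(0.891)² = 0.96411 kg m^2.
Total I = 0.13759 + 0.96411 = 1.1017 kg m^2.

1.10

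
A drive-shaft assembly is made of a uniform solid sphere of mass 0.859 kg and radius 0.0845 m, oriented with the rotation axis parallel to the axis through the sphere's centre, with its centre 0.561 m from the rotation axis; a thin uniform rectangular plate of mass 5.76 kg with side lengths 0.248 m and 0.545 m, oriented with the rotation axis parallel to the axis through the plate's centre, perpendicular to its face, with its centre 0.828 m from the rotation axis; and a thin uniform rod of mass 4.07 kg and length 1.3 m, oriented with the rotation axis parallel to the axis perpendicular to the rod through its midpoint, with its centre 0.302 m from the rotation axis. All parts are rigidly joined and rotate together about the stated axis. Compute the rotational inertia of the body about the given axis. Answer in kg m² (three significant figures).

5.34

Solid sphere: I_cm = (2/5)MR² = (2/5)(0.859)(0.0845)² = 0.0024534 kg m²; centre at d = 0.561 m, so the parallel axis theorem gives I = 0.0024534 + (0.859)(0.561)² = 0.2728 kg m².
Rectangular plate: I_cm = (1/12)M(a²+b²) = (1/12)(5.76)[(0.248)² + (0.545)²] = 0.17209 kg m²; centre at d = 0.828 m, so the parallel axis theorem gives I = 0.17209 + (5.76)(0.828)² = 4.1211 kg m².
Thin rod: I_cm = (1/12)ML² = (1/12)(4.07)(1.3)² = 0.57319 kg m²; centre at d = 0.302 m, so the parallel axis theorem gives I = 0.57319 + (4.07)(0.302)² = 0.94439 kg m².
Total I = 0.2728 + 4.1211 + 0.94439 = 5.3382 kg m².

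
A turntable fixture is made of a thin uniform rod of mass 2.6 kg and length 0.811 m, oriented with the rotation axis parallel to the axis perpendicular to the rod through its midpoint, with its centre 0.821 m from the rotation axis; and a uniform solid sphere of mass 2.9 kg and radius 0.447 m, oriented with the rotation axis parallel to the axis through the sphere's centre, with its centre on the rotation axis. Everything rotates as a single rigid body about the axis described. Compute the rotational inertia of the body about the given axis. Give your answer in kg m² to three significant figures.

2.13

Thin rod: I_cm = (1/12)ML² = (1/12)(2.6)(0.811)² = 0.14251 kg m²; centre at d = 0.821 m, so I = I_cm + Md² gives I = 0.14251 + (2.6)(0.821)² = 1.895 kg m².
Solid sphere: I_cm = (2/5)MR² = (2/5)(2.9)(0.447)² = 0.23178 kg m²; axis through the centre, so I = 0.23178 kg m².
Total I = 1.895 + 0.23178 = 2.1268 kg m².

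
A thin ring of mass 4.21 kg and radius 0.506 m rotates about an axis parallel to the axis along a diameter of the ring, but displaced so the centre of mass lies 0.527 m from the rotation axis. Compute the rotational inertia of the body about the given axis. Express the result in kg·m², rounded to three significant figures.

I_cm = (1/2)MR² = (1/2)(4.21)(0.506)² = 0.53896 kg·m²; centre at d = 0.527 m, so the parallel axis theorem gives I = 0.53896 + (4.21)(0.527)² = 1.7082 kg·m².

1.71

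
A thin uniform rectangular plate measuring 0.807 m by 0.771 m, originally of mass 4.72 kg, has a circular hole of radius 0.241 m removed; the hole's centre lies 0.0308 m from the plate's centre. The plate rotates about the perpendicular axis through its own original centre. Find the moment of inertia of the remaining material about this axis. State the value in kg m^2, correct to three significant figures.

0.448

Unpierced body about its centre: I₀ = (1/12)M(a²+b²) = (1/12)(4.72)[(0.807)² + (0.771)²] = 0.48997 kg m^2.
The removed disk has mass m = M·πr²/(ab) = (4.72)·π(0.241)²/(0.807·0.771) = 1.3842 kg (same uniform areal density).
Its moment of inertia about the rotation axis (parallel-axis theorem): I_hole = (1/2)mr² + md² = (1/2)(1.3842)(0.241)² + (1.3842)(0.0308)² = 0.041511 kg m^2.
Treating the hole as negative mass, I = I₀ − I_hole = 0.48997 − 0.041511 = 0.44846 kg m^2.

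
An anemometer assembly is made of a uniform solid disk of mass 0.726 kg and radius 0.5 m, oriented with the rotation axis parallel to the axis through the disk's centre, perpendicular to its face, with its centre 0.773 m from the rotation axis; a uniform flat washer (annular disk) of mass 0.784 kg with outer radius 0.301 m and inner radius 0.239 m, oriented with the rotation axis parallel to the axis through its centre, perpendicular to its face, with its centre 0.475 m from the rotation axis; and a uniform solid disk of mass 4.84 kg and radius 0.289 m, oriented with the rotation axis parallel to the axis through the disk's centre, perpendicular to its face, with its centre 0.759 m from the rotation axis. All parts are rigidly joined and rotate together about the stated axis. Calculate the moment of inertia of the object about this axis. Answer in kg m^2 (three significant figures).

Solid disk: I_cm = (1/2)MR² = (1/2)(0.726)(0.5)² = 0.09075 kg m^2; centre at d = 0.773 m, so I = I_cm + Md² gives I = 0.09075 + (0.726)(0.773)² = 0.52456 kg m^2.
Annular disk: I_cm = (1/2)M(R²+r²) = (1/2)(0.784)[(0.301)² + (0.239)²] = 0.057907 kg m^2; centre at d = 0.475 m, so I = I_cm + Md² gives I = 0.057907 + (0.784)(0.475)² = 0.2348 kg m^2.
Solid disk: I_cm = (1/2)MR² = (1/2)(4.84)(0.289)² = 0.20212 kg m^2; centre at d = 0.759 m, so I = I_cm + Md² gives I = 0.20212 + (4.84)(0.759)² = 2.9904 kg m^2.
Total I = 0.52456 + 0.2348 + 2.9904 = 3.7497 kg m^2.

3.75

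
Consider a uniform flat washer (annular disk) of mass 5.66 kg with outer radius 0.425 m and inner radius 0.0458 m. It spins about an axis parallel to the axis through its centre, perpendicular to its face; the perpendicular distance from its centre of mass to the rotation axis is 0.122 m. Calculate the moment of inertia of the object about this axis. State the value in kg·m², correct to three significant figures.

0.601

I_cm = (1/2)M(R²+r²) = (1/2)(5.66)[(0.425)² + (0.0458)²] = 0.51711 kg·m²; centre at d = 0.122 m, so I = I_cm + Md² gives I = 0.51711 + (5.66)(0.122)² = 0.60135 kg·m².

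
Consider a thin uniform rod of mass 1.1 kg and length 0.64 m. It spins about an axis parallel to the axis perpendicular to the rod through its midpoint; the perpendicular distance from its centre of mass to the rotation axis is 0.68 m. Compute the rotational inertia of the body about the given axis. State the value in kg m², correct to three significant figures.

0.546

I_cm = (1/12)ML² = (1/12)(1.1)(0.64)² = 0.037547 kg m²; centre at d = 0.68 m, so the parallel axis theorem gives I = 0.037547 + (1.1)(0.68)² = 0.54619 kg m².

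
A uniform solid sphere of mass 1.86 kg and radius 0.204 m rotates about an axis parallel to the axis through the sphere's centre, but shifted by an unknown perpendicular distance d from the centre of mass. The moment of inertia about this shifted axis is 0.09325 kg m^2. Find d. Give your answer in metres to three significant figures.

About the centre-of-mass axis, I_cm = (2/5)MR² = (2/5)(1.86)(0.204)² = 0.030962 kg m^2.
Parallel axis theorem: I = I_cm + Md², so Md² = 0.09325 − 0.030962 = 0.062288 kg m^2.
d = √(0.062288 / 1.86) = 0.183 m.

0.183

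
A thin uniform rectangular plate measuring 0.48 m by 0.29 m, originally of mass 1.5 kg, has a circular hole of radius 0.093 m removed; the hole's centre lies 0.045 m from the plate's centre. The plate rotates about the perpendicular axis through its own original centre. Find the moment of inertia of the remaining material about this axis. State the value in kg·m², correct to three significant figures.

0.0375

Unpierced body about its centre: I₀ = (1/12)M(a²+b²) = (1/12)(1.5)[(0.48)² + (0.29)²] = 0.039313 kg·m².
The removed disk has mass m = M·πr²/(ab) = (1.5)·π(0.093)²/(0.48·0.29) = 0.2928 kg (same uniform areal density).
Its moment of inertia about the rotation axis (parallel-axis theorem): I_hole = (1/2)mr² + md² = (1/2)(0.2928)(0.093)² + (0.2928)(0.045)² = 0.0018591 kg·m².
Treating the hole as negative mass, I = I₀ − I_hole = 0.039313 − 0.0018591 = 0.037453 kg·m².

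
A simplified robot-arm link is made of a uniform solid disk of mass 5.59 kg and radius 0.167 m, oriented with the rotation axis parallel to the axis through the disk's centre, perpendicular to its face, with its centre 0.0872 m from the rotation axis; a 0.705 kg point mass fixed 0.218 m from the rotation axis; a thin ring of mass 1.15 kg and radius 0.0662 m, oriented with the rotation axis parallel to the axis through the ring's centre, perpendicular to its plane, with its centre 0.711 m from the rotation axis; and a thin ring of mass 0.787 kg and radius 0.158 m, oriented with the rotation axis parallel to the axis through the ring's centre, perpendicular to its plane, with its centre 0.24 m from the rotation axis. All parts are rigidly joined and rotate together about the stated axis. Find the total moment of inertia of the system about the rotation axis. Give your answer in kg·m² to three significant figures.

0.805

Solid disk: I_cm = (1/2)MR² = (1/2)(5.59)(0.167)² = 0.07795 kg·m²; centre at d = 0.0872 m, so I = I_cm + Md² gives I = 0.07795 + (5.59)(0.0872)² = 0.12046 kg·m².
Point mass: I_cm = 0; centre at d = 0.218 m, so I = I_cm + Md² gives I = 0 + (0.705)(0.218)² = 0.033504 kg·m².
Thin ring: I_cm = MR² = (1.15)(0.0662)² = 0.0050398 kg·m²; centre at d = 0.711 m, so I = I_cm + Md² gives I = 0.0050398 + (1.15)(0.711)² = 0.58639 kg·m².
Thin ring: I_cm = MR² = (0.787)(0.158)² = 0.019647 kg·m²; centre at d = 0.24 m, so I = I_cm + Md² gives I = 0.019647 + (0.787)(0.24)² = 0.064978 kg·m².
Total I = 0.12046 + 0.033504 + 0.58639 + 0.064978 = 0.80533 kg·m².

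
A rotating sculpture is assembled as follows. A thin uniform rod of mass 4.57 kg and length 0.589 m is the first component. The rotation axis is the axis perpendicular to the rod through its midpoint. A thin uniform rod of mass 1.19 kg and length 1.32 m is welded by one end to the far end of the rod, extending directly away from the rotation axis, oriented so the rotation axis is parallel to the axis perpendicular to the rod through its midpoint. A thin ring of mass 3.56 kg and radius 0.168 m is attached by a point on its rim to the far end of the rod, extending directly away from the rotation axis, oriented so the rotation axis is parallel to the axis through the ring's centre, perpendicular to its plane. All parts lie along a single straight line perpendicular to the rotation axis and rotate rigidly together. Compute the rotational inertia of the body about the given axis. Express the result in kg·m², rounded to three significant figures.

12.8

Thin rod: I_cm = (1/12)ML² = (1/12)(4.57)(0.589)² = 0.13212 kg·m²; axis through the centre, so I = 0.13212 kg·m².
Thin rod: I_cm = (1/12)ML² = (1/12)(1.19)(1.32)² = 0.17279 kg·m²; centre at d = 0.2945 + 0.66 = 0.9545 m, so the parallel axis theorem gives I = 0.17279 + (1.19)(0.9545)² = 1.257 kg·m².
Thin ring: I_cm = MR² = (3.56)(0.168)² = 0.10048 kg·m²; centre at d = 0.2945 + 0.66 + 0.66 + 0.168 = 1.7825 m, so the parallel axis theorem gives I = 0.10048 + (3.56)(1.7825)² = 11.412 kg·m².
Total I = 0.13212 + 1.257 + 11.412 = 12.801 kg·m².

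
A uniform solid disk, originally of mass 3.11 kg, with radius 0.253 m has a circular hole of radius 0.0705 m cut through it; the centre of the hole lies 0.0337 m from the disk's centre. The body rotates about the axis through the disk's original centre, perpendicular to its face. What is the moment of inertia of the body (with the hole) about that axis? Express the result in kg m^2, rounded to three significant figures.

0.0987

Unpierced body about its centre: I₀ = (1/2)MR² = (1/2)(3.11)(0.253)² = 0.099534 kg m^2.
The removed disk has mass m = M·(r/R)² = (3.11)(0.0705/0.253)² = 0.24149 kg (same uniform areal density).
Its moment of inertia about the rotation axis (parallel-axis theorem): I_hole = (1/2)mr² + md² = (1/2)(0.24149)(0.0705)² + (0.24149)(0.0337)² = 0.00087439 kg m^2.
Treating the hole as negative mass, I = I₀ − I_hole = 0.099534 − 0.00087439 = 0.09866 kg m^2.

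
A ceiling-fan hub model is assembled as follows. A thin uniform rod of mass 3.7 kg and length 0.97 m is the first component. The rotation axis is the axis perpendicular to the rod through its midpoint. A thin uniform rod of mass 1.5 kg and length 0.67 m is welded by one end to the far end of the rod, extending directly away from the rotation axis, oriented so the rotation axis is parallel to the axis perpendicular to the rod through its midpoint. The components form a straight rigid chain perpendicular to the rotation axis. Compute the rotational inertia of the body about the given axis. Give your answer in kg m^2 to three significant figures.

1.35

Thin rod: I_cm = (1/12)ML² = (1/12)(3.7)(0.97)² = 0.29011 kg m^2; axis through the centre, so I = 0.29011 kg m^2.
Thin rod: I_cm = (1/12)ML² = (1/12)(1.5)(0.67)² = 0.056113 kg m^2; centre at d = 0.485 + 0.335 = 0.82 m, so the parallel axis theorem gives I = 0.056113 + (1.5)(0.82)² = 1.0647 kg m^2.
Total I = 0.29011 + 1.0647 = 1.3548 kg m^2.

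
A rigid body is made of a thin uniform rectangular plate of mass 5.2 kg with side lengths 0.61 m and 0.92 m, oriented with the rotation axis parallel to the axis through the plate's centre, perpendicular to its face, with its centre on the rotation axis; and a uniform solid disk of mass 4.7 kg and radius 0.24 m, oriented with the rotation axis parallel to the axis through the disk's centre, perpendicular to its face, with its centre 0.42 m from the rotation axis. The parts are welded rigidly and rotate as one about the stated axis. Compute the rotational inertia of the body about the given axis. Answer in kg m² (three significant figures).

1.49

Rectangular plate: I_cm = (1/12)M(a²+b²) = (1/12)(5.2)[(0.61)² + (0.92)²] = 0.52802 kg m²; axis through the centre, so I = 0.52802 kg m².
Solid disk: I_cm = (1/2)MR² = (1/2)(4.7)(0.24)² = 0.13536 kg m²; centre at d = 0.42 m, so I = I_cm + Md² gives I = 0.13536 + (4.7)(0.42)² = 0.96444 kg m².
Total I = 0.52802 + 0.96444 = 1.4925 kg m².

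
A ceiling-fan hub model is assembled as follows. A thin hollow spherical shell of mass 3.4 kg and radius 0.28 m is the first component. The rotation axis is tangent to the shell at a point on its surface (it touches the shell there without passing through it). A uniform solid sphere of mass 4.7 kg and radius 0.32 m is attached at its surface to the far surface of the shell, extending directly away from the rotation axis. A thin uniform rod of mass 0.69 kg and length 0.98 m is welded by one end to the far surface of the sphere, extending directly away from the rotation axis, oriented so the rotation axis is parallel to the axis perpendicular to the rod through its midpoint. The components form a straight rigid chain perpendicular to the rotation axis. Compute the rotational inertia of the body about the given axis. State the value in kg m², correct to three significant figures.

6.30

Spherical shell: I_cm = (2/3)MR² = (2/3)(3.4)(0.28)² = 0.17771 kg m²; centre at d = 0.28 m, so the parallel axis theorem gives I = 0.17771 + (3.4)(0.28)² = 0.44427 kg m².
Solid sphere: I_cm = (2/5)MR² = (2/5)(4.7)(0.32)² = 0.19251 kg m²; centre at d = 0.28 + 0.28 + 0.32 = 0.88 m, so the parallel axis theorem gives I = 0.19251 + (4.7)(0.88)² = 3.8322 kg m².
Thin rod: I_cm = (1/12)ML² = (1/12)(0.69)(0.98)² = 0.055223 kg m²; centre at d = 0.28 + 0.28 + 0.32 + 0.32 + 0.49 = 1.69 m, so the parallel axis theorem gives I = 0.055223 + (0.69)(1.69)² = 2.0259 kg m².
Total I = 0.44427 + 3.8322 + 2.0259 = 6.3024 kg m².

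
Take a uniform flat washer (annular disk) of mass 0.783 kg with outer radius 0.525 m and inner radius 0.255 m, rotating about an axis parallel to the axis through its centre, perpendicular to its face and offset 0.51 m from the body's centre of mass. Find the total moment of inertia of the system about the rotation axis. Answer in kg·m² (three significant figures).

0.337

I_cm = (1/2)M(R²+r²) = (1/2)(0.783)[(0.525)² + (0.255)²] = 0.13336 kg·m²; centre at d = 0.51 m, so the parallel axis theorem gives I = 0.13336 + (0.783)(0.51)² = 0.33702 kg·m².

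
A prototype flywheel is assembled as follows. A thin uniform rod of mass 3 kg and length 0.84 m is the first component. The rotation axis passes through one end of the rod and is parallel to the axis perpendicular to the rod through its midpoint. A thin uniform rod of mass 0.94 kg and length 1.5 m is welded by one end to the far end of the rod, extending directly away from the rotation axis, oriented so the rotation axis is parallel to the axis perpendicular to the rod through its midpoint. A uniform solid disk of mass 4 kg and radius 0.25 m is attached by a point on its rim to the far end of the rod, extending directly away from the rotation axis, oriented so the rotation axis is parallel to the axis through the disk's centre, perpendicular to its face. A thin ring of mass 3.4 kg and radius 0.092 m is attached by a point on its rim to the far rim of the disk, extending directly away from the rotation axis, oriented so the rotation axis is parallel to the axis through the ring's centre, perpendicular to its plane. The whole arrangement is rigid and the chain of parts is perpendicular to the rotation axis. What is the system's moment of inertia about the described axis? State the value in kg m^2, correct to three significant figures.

59.5

Thin rod: I_cm = (1/12)ML² = (1/12)(3)(0.84)² = 0.1764 kg m^2; centre at d = 0.42 m, so I = I_cm + Md² gives I = 0.1764 + (3)(0.42)² = 0.7056 kg m^2.
Thin rod: I_cm = (1/12)ML² = (1/12)(0.94)(1.5)² = 0.17625 kg m^2; centre at d = 0.42 + 0.42 + 0.75 = 1.59 m, so I = I_cm + Md² gives I = 0.17625 + (0.94)(1.59)² = 2.5527 kg m^2.
Solid disk: I_cm = (1/2)MR² = (1/2)(4)(0.25)² = 0.125 kg m^2; centre at d = 0.42 + 0.42 + 0.75 + 0.75 + 0.25 = 2.59 m, so I = I_cm + Md² gives I = 0.125 + (4)(2.59)² = 26.957 kg m^2.
Thin ring: I_cm = MR² = (3.4)(0.092)² = 0.028778 kg m^2; centre at d = 0.42 + 0.42 + 0.75 + 0.75 + 0.25 + 0.25 + 0.092 = 2.932 m, so I = I_cm + Md² gives I = 0.028778 + (3.4)(2.932)² = 29.257 kg m^2.
Total I = 0.7056 + 2.5527 + 26.957 + 29.257 = 59.473 kg m^2.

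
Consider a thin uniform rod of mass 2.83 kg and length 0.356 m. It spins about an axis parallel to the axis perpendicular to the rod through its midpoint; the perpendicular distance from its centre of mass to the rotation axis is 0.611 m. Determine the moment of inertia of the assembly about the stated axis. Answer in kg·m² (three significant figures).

I_cm = (1/12)ML² = (1/12)(2.83)(0.356)² = 0.029889 kg·m²; centre at d = 0.611 m, so I = I_cm + Md² gives I = 0.029889 + (2.83)(0.611)² = 1.0864 kg·m².

1.09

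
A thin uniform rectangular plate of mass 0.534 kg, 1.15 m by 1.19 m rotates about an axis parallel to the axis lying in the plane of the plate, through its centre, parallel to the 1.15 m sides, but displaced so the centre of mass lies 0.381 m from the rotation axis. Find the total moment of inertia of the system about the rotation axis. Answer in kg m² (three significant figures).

0.141

I_cm = (1/12)Mb² = (1/12)(0.534)(1.19)² = 0.063016 kg m²; centre at d = 0.381 m, so the parallel axis theorem gives I = 0.063016 + (0.534)(0.381)² = 0.14053 kg m².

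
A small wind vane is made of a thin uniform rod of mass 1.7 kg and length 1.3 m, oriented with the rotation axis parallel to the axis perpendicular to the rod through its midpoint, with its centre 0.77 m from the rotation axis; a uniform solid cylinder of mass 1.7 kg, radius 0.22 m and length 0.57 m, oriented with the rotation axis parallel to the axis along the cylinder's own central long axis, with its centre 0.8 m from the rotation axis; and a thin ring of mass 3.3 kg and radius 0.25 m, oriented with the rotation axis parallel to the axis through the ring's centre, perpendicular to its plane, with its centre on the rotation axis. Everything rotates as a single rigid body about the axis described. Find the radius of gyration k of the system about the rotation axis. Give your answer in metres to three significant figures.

Thin rod: I_cm = (1/12)ML² = (1/12)(1.7)(1.3)² = 0.23942 kg m²; centre at d = 0.77 m, so I = I_cm + Md² gives I = 0.23942 + (1.7)(0.77)² = 1.2473 kg m².
Solid cylinder: I_cm = (1/2)MR² = (1/2)(1.7)(0.22)² = 0.04114 kg m²; centre at d = 0.8 m, so I = I_cm + Md² gives I = 0.04114 + (1.7)(0.8)² = 1.1291 kg m².
Thin ring: I_cm = MR² = (3.3)(0.25)² = 0.20625 kg m²; axis through the centre, so I = 0.20625 kg m².
Total I = 2.5827 kg m²; total mass M = 6.7 kg.
k = √(I/M) = √(2.5827/6.7) = 0.62087 m.

0.621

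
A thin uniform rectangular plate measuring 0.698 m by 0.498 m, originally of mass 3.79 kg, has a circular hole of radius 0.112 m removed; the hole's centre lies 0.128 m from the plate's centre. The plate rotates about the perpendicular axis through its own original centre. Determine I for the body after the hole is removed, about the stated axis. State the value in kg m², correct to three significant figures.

0.222

Unpierced body about its centre: I₀ = (1/12)M(a²+b²) = (1/12)(3.79)[(0.698)² + (0.498)²] = 0.2322 kg m².
The removed disk has mass m = M·πr²/(ab) = (3.79)·π(0.112)²/(0.698·0.498) = 0.42968 kg (same uniform areal density).
Its moment of inertia about the rotation axis (parallel-axis theorem): I_hole = (1/2)mr² + md² = (1/2)(0.42968)(0.112)² + (0.42968)(0.128)² = 0.0097347 kg m².
Treating the hole as negative mass, I = I₀ − I_hole = 0.2322 − 0.0097347 = 0.22247 kg m².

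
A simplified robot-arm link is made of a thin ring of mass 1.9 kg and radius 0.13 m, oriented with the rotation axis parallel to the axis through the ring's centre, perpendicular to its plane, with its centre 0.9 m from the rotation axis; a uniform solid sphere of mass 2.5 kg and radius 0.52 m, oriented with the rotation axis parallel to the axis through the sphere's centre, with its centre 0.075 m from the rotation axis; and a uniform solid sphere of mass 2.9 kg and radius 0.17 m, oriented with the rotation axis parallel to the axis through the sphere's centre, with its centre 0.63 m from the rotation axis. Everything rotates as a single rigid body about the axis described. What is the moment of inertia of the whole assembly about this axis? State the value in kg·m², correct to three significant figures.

Thin ring: I_cm = MR² = (1.9)(0.13)² = 0.03211 kg·m²; centre at d = 0.9 m, so I = I_cm + Md² gives I = 0.03211 + (1.9)(0.9)² = 1.5711 kg·m².
Solid sphere: I_cm = (2/5)MR² = (2/5)(2.5)(0.52)² = 0.2704 kg·m²; centre at d = 0.075 m, so I = I_cm + Md² gives I = 0.2704 + (2.5)(0.075)² = 0.28446 kg·m².
Solid sphere: I_cm = (2/5)MR² = (2/5)(2.9)(0.17)² = 0.033524 kg·m²; centre at d = 0.63 m, so I = I_cm + Md² gives I = 0.033524 + (2.9)(0.63)² = 1.1845 kg·m².
Total I = 1.5711 + 0.28446 + 1.1845 = 3.0401 kg·m².

3.04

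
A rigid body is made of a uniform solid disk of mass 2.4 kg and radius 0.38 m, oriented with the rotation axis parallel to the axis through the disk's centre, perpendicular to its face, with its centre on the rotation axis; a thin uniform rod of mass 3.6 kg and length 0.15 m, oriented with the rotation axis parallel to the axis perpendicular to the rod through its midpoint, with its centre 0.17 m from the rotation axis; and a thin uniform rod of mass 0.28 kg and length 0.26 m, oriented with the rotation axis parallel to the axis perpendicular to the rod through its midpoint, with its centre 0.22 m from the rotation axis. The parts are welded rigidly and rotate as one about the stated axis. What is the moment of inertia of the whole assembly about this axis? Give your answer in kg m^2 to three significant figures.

Solid disk: I_cm = (1/2)MR² = (1/2)(2.4)(0.38)² = 0.17328 kg m^2; axis through the centre, so I = 0.17328 kg m^2.
Thin rod: I_cm = (1/12)ML² = (1/12)(3.6)(0.15)² = 0.00675 kg m^2; centre at d = 0.17 m, so I = I_cm + Md² gives I = 0.00675 + (3.6)(0.17)² = 0.11079 kg m^2.
Thin rod: I_cm = (1/12)ML² = (1/12)(0.28)(0.26)² = 0.0015773 kg m^2; centre at d = 0.22 m, so I = I_cm + Md² gives I = 0.0015773 + (0.28)(0.22)² = 0.015129 kg m^2.
Total I = 0.17328 + 0.11079 + 0.015129 = 0.2992 kg m^2.

0.299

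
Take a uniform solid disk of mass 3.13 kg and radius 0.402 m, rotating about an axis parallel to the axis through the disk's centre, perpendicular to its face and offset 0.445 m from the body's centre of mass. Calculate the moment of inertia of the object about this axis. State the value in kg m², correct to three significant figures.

I_cm = (1/2)MR² = (1/2)(3.13)(0.402)² = 0.25291 kg m²; centre at d = 0.445 m, so the parallel axis theorem gives I = 0.25291 + (3.13)(0.445)² = 0.87273 kg m².

0.873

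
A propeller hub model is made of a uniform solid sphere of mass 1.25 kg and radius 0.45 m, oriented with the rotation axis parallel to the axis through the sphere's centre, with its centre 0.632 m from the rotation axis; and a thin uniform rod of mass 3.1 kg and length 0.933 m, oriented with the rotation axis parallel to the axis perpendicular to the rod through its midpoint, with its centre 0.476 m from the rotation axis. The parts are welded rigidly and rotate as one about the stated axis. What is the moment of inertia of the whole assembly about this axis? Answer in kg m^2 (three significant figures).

1.53

Solid sphere: I_cm = (2/5)MR² = (2/5)(1.25)(0.45)² = 0.10125 kg m^2; centre at d = 0.632 m, so I = I_cm + Md² gives I = 0.10125 + (1.25)(0.632)² = 0.60053 kg m^2.
Thin rod: I_cm = (1/12)ML² = (1/12)(3.1)(0.933)² = 0.22488 kg m^2; centre at d = 0.476 m, so I = I_cm + Md² gives I = 0.22488 + (3.1)(0.476)² = 0.92726 kg m^2.
Total I = 0.60053 + 0.92726 = 1.5278 kg m^2.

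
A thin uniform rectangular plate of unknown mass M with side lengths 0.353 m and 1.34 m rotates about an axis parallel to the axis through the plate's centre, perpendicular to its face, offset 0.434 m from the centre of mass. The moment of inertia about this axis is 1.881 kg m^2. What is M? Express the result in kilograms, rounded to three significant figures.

I = I_cm + Md² = (1/12)M(a²+b²) + Md² = M·[0.0833333·[(0.353)² + (1.34)²] + (0.434)²] = M·0.34837.
So M = 1.881 / 0.34837 = 5.3994 kg.

5.40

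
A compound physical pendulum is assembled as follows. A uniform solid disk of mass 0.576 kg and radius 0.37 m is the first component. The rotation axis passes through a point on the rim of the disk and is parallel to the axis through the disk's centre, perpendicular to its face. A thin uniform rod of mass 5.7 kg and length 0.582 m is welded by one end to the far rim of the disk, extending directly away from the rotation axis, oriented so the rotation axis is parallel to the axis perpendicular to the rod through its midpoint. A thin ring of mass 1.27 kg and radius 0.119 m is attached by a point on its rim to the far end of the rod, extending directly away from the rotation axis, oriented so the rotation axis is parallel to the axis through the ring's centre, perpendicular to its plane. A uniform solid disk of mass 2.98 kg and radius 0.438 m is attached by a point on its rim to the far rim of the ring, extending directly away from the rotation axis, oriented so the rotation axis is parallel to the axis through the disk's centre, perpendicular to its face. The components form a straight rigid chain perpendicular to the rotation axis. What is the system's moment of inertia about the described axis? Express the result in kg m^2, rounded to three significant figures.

21.2

Solid disk: I_cm = (1/2)MR² = (1/2)(0.576)(0.37)² = 0.039427 kg m^2; centre at d = 0.37 m, so the parallel axis theorem gives I = 0.039427 + (0.576)(0.37)² = 0.11828 kg m^2.
Thin rod: I_cm = (1/12)ML² = (1/12)(5.7)(0.582)² = 0.16089 kg m^2; centre at d = 0.37 + 0.37 + 0.291 = 1.031 m, so the parallel axis theorem gives I = 0.16089 + (5.7)(1.031)² = 6.2198 kg m^2.
Thin ring: I_cm = MR² = (1.27)(0.119)² = 0.017984 kg m^2; centre at d = 0.37 + 0.37 + 0.291 + 0.291 + 0.119 = 1.441 m, so the parallel axis theorem gives I = 0.017984 + (1.27)(1.441)² = 2.6551 kg m^2.
Solid disk: I_cm = (1/2)MR² = (1/2)(2.98)(0.438)² = 0.28585 kg m^2; centre at d = 0.37 + 0.37 + 0.291 + 0.291 + 0.119 + 0.119 + 0.438 = 1.998 m, so the parallel axis theorem gives I = 0.28585 + (2.98)(1.998)² = 12.182 kg m^2.
Total I = 0.11828 + 6.2198 + 2.6551 + 12.182 = 21.175 kg m^2.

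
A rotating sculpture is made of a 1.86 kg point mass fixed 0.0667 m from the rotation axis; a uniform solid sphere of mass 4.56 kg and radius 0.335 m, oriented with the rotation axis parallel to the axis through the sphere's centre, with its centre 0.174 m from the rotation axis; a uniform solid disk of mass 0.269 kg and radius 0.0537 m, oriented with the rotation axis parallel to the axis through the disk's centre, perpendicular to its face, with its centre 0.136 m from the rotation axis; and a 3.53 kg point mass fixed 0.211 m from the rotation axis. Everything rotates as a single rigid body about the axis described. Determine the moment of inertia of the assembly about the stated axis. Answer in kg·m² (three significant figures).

0.514

Point mass: I_cm = 0; centre at d = 0.0667 m, so the parallel axis theorem gives I = 0 + (1.86)(0.0667)² = 0.0082749 kg·m².
Solid sphere: I_cm = (2/5)MR² = (2/5)(4.56)(0.335)² = 0.2047 kg·m²; centre at d = 0.174 m, so the parallel axis theorem gives I = 0.2047 + (4.56)(0.174)² = 0.34276 kg·m².
Solid disk: I_cm = (1/2)MR² = (1/2)(0.269)(0.0537)² = 0.00038786 kg·m²; centre at d = 0.136 m, so the parallel axis theorem gives I = 0.00038786 + (0.269)(0.136)² = 0.0053633 kg·m².
Point mass: I_cm = 0; centre at d = 0.211 m, so the parallel axis theorem gives I = 0 + (3.53)(0.211)² = 0.15716 kg·m².
Total I = 0.0082749 + 0.34276 + 0.0053633 + 0.15716 = 0.51355 kg·m².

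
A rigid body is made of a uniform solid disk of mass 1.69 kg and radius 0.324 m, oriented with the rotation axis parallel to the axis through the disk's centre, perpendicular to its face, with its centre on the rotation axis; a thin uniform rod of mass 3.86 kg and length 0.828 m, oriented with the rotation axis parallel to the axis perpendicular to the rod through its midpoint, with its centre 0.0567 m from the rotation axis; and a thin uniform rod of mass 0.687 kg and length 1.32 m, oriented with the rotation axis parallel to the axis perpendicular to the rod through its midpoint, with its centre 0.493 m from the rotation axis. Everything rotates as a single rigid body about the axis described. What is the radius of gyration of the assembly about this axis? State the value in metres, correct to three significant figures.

0.307

Solid disk: I_cm = (1/2)MR² = (1/2)(1.69)(0.324)² = 0.088705 kg·m²; axis through the centre, so I = 0.088705 kg·m².
Thin rod: I_cm = (1/12)ML² = (1/12)(3.86)(0.828)² = 0.22053 kg·m²; centre at d = 0.0567 m, so I = I_cm + Md² gives I = 0.22053 + (3.86)(0.0567)² = 0.23294 kg·m².
Thin rod: I_cm = (1/12)ML² = (1/12)(0.687)(1.32)² = 0.099752 kg·m²; centre at d = 0.493 m, so I = I_cm + Md² gives I = 0.099752 + (0.687)(0.493)² = 0.26673 kg·m².
Total I = 0.58837 kg·m²; total mass M = 6.237 kg.
k = √(I/M) = √(0.58837/6.237) = 0.30714 m.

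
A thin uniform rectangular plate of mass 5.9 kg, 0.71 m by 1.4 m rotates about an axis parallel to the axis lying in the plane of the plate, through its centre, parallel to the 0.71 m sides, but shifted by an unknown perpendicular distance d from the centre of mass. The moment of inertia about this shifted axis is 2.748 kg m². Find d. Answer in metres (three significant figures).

About the centre-of-mass axis, I_cm = (1/12)Mb² = (1/12)(5.9)(1.4)² = 0.96367 kg m².
Parallel axis theorem: I = I_cm + Md², so Md² = 2.748 − 0.96367 = 1.7843 kg m².
d = √(1.7843 / 5.9) = 0.54994 m.

0.550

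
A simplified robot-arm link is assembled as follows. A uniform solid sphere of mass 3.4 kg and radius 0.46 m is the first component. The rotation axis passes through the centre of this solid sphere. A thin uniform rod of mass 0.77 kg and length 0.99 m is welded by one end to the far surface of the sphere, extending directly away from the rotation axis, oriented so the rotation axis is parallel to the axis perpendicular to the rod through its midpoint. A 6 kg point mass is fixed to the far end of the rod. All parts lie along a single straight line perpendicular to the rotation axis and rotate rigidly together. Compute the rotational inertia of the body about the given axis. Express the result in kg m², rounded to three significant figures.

13.7

Solid sphere: I_cm = (2/5)MR² = (2/5)(3.4)(0.46)² = 0.28778 kg m²; axis through the centre, so I = 0.28778 kg m².
Thin rod: I_cm = (1/12)ML² = (1/12)(0.77)(0.99)² = 0.06289 kg m²; centre at d = 0.46 + 0.495 = 0.955 m, so I = I_cm + Md² gives I = 0.06289 + (0.77)(0.955)² = 0.76515 kg m².
Point mass: I_cm = 0; centre at d = 0.46 + 0.495 + 0.495 = 1.45 m, so I = I_cm + Md² gives I = 0 + (6)(1.45)² = 12.615 kg m².
Total I = 0.28778 + 0.76515 + 12.615 = 13.668 kg m².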